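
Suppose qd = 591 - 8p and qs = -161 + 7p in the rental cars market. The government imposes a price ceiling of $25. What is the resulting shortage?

Equilibrium price would be p* = 752/15, so the ceiling at 25 binds.
At p = 25: qd = 591 − 8(25) = 391, qs = -161 + 7(25) = 14.
Shortage = 391 − 14 = 377.

Shortage = 377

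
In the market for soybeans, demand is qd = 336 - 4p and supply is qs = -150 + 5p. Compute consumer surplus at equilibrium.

Consumer surplus = 1800

Equilibrium: 336 - 4p = -150 + 5p gives p* = 54, q* = 120.
Demand choke price (qd = 0): p = 84.
CS = ½(84 − 54)(120) = 1800.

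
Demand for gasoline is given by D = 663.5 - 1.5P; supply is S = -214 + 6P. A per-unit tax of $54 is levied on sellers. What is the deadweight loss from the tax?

Pre-tax equilibrium: P* = 117, Q* = 488.
Tax on sellers shifts supply to S = -214 + 6(P − 54) = -538 + 6P.
663.5 - 1.5P = -538 + 6P gives buyer price Pb = 160.2; sellers receive Ps = 160.2 − 54 = 106.2.
New quantity: Q = 663.5 − 1.5(160.2) = 423.2.
DWL = ½ × 54 × (488 − 423.2) = 1749.6.

Deadweight loss = 1749.6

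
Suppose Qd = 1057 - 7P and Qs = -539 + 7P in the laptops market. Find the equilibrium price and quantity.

P* = 114, Q* = 259

Set Qd = Qs: 1057 - 7P = -539 + 7P.
1596 = 14P, so P* = 114.
Q* = 1057 − 7(114) = 259.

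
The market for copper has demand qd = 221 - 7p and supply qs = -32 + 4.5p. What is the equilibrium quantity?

q* = 67

Set qd = qs: 221 - 7p = -32 + 4.5p.
253 = 11.5p, so p* = 22.
q* = 221 − 7(22) = 67.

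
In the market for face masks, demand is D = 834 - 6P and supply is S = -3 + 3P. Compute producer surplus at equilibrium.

Equilibrium: 834 - 6P = -3 + 3P gives P* = 93, Q* = 276.
Supply starts at P = 1 (where S = 0).
PS = ½(93 − 1)(276) = 12696.

Producer surplus = 12696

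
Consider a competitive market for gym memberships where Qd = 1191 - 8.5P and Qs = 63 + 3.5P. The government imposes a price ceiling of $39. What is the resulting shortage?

Shortage = 660

Equilibrium price would be P* = 94, so the ceiling at 39 binds.
At P = 39: Qd = 1191 − 8.5(39) = 859.5, Qs = 63 + 3.5(39) = 199.5.
Shortage = 859.5 − 199.5 = 660.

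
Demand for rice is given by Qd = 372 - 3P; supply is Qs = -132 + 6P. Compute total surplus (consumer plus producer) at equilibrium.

Total surplus = 10404

Equilibrium: 372 - 3P = -132 + 6P gives P* = 56, Q* = 204.
Demand choke price: P = 124; supply starts at P = 22.
CS = ½(124 − 56)(204) = 6936; PS = ½(56 − 22)(204) = 3468.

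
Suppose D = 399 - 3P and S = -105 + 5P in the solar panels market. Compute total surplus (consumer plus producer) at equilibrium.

Total surplus = 11760

Equilibrium: 399 - 3P = -105 + 5P gives P* = 63, Q* = 210.
Demand choke price: P = 133; supply starts at P = 21.
CS = ½(133 − 63)(210) = 7350; PS = ½(63 − 21)(210) = 4410.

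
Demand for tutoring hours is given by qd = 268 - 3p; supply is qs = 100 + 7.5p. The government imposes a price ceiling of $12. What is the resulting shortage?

Equilibrium price would be p* = 16, so the ceiling at 12 binds.
At p = 12: qd = 268 − 3(12) = 232, qs = 100 + 7.5(12) = 190.
Shortage = 232 − 190 = 42.

Shortage = 42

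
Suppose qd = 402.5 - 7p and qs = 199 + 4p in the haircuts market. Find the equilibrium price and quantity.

p* = 18.5, q* = 273

Set qd = qs: 402.5 - 7p = 199 + 4p.
203.5 = 11p, so p* = 18.5.
q* = 402.5 − 7(18.5) = 273.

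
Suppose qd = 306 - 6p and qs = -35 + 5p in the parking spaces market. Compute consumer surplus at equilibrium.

Equilibrium: 306 - 6p = -35 + 5p gives p* = 31, q* = 120.
Demand choke price (qd = 0): p = 51.
CS = ½(51 − 31)(120) = 1200.

Consumer surplus = 1200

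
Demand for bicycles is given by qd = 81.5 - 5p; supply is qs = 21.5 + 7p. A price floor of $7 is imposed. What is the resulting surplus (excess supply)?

Surplus = 24

Equilibrium price would be p* = 5, so the floor at 7 binds.
At p = 7: qd = 46.5, qs = 70.5.
Surplus = 70.5 − 46.5 = 24.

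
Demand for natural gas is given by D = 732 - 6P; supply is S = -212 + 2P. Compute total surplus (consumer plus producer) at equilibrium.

Equilibrium: 732 - 6P = -212 + 2P gives P* = 118, Q* = 24.
Demand choke price: P = 122; supply starts at P = 106.
CS = ½(122 − 118)(24) = 48; PS = ½(118 − 106)(24) = 144.

Total surplus = 192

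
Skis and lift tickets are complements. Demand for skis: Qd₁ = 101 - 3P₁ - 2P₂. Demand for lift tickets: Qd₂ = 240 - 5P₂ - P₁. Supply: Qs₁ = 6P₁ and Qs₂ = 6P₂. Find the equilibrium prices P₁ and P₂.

Market 1: 101 - 3P₁ - 2P₂ = 6P₁ → 9P₁ + 2P₂ = 101.
Market 2: 11P₂ + P₁ = 240.
Eliminating P₂: 11×(1) − 2×(2) gives 97P₁ = 631, so P₁ = 631/97.
Back-substitute into (2): P₂ = (240 − 1×631/97) / 11 = 2059/97.

P₁ = 631/97, P₂ = 2059/97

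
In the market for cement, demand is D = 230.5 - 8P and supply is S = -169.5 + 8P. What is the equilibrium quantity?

Q* = 30.5

Set D = S: 230.5 - 8P = -169.5 + 8P.
400 = 16P, so P* = 25.
Q* = 230.5 − 8(25) = 30.5.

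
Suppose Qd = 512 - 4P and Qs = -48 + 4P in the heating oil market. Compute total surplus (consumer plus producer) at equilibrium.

Total surplus = 13456

Equilibrium: 512 - 4P = -48 + 4P gives P* = 70, Q* = 232.
Demand choke price: P = 128; supply starts at P = 12.
CS = ½(128 − 70)(232) = 6728; PS = ½(70 − 12)(232) = 6728.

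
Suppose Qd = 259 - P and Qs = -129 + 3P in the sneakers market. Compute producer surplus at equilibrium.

Producer surplus = 4374

Equilibrium: 259 - P = -129 + 3P gives P* = 97, Q* = 162.
Supply starts at P = 43 (where Qs = 0).
PS = ½(97 − 43)(162) = 4374.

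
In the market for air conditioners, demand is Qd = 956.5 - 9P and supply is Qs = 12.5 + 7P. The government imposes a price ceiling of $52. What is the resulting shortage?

Equilibrium price would be P* = 59, so the ceiling at 52 binds.
At P = 52: Qd = 956.5 − 9(52) = 488.5, Qs = 12.5 + 7(52) = 376.5.
Shortage = 488.5 − 376.5 = 112.

Shortage = 112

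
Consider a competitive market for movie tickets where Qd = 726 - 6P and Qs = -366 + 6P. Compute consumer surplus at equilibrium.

Equilibrium: 726 - 6P = -366 + 6P gives P* = 91, Q* = 180.
Demand choke price (Qd = 0): P = 121.
CS = ½(121 − 91)(180) = 2700.

Consumer surplus = 2700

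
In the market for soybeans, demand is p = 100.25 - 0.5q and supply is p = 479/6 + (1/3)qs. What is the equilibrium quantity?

q* = 24.5

Set the two price expressions equal: 100.25 - 0.5q = 479/6 + (1/3)q.
245/12 = (5/6)q, so q* = 24.5.
p* = 100.25 − (0.5)(24.5) = 88.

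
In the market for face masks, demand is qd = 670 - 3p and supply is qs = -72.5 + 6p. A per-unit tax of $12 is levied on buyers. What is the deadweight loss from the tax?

Deadweight loss = 144

Pre-tax equilibrium: p* = 82.5, q* = 422.5.
Tax on buyers shifts demand to qd = 670 − 3(p + 12) = 634 - 3p.
634 - 3p = -72.5 + 6p gives seller price ps = 78.5; buyers pay pb = 78.5 + 12 = 90.5.
New quantity: q = 670 − 3(90.5) = 398.5.
DWL = ½ × 12 × (422.5 − 398.5) = 144.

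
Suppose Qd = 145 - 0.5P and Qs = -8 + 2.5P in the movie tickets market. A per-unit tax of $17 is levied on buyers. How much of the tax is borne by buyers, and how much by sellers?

Pre-tax equilibrium: P* = 51, Q* = 119.5.
Tax on buyers shifts demand to Qd = 145 − 0.5(P + 17) = 136.5 - 0.5P.
136.5 - 0.5P = -8 + 2.5P gives seller price Ps = 289/6; buyers pay Pb = 289/6 + 17 = 391/6.
New quantity: Q = 145 − 0.5(391/6) = 1349/12.
Buyer burden = 391/6 − 51 = 85/6; seller burden = 51 − 289/6 = 17/6.

Buyers bear 85/6, sellers bear 17/6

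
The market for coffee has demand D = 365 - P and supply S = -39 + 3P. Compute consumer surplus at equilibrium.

Equilibrium: 365 - P = -39 + 3P gives P* = 101, Q* = 264.
Demand choke price (D = 0): P = 365.
CS = ½(365 − 101)(264) = 34848.

Consumer surplus = 34848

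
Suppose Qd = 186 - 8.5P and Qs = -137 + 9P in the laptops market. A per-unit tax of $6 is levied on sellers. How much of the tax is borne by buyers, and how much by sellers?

Buyers bear 108/35, sellers bear 102/35

Pre-tax equilibrium: P* = 646/35, Q* = 1019/35.
Tax on sellers shifts supply to Qs = -137 + 9(P − 6) = -191 + 9P.
186 - 8.5P = -191 + 9P gives buyer price Pb = 754/35; sellers receive Ps = 754/35 − 6 = 544/35.
New quantity: Q = 186 − 8.5(754/35) = 101/35.
Buyer burden = 754/35 − 646/35 = 108/35; seller burden = 646/35 − 544/35 = 102/35.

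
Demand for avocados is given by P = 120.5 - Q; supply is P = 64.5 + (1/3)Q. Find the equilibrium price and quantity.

P* = 78.5, Q* = 42

Set the two price expressions equal: 120.5 - Q = 64.5 + (1/3)Q.
56 = (4/3)Q, so Q* = 42.
P* = 120.5 − (1)(42) = 78.5.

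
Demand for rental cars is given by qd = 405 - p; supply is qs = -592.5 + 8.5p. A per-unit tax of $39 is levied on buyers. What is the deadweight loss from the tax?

Pre-tax equilibrium: p* = 105, q* = 300.
Tax on buyers shifts demand to qd = 405 − 1(p + 39) = 366 - p.
366 - p = -592.5 + 8.5p gives seller price ps = 1917/19; buyers pay pb = 1917/19 + 39 = 2658/19.
New quantity: q = 405 − 1(2658/19) = 5037/19.
DWL = ½ × 39 × (300 − 5037/19) = 25857/38.

Deadweight loss = 25857/38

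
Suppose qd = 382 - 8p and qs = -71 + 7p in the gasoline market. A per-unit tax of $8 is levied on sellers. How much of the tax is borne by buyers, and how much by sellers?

Buyers bear 56/15, sellers bear 64/15

Pre-tax equilibrium: p* = 30.2, q* = 140.4.
Tax on sellers shifts supply to qs = -71 + 7(p − 8) = -127 + 7p.
382 - 8p = -127 + 7p gives buyer price pb = 509/15; sellers receive ps = 509/15 − 8 = 389/15.
New quantity: q = 382 − 8(509/15) = 1658/15.
Buyer burden = 509/15 − 30.2 = 56/15; seller burden = 30.2 − 389/15 = 64/15.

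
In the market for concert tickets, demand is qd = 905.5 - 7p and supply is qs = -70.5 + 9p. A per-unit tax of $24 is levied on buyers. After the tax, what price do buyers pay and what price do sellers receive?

Pre-tax equilibrium: p* = 61, q* = 478.5.
Tax on buyers shifts demand to qd = 905.5 − 7(p + 24) = 737.5 - 7p.
737.5 - 7p = -70.5 + 9p gives seller price ps = 50.5; buyers pay pb = 50.5 + 24 = 74.5.
New quantity: q = 905.5 − 7(74.5) = 384.

Buyers pay $74.5, sellers receive $50.5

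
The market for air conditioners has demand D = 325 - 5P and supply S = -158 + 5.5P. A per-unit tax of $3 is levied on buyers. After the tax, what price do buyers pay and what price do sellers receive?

Pre-tax equilibrium: P* = 46, Q* = 95.
Tax on buyers shifts demand to D = 325 − 5(P + 3) = 310 - 5P.
310 - 5P = -158 + 5.5P gives seller price Ps = 312/7; buyers pay Pb = 312/7 + 3 = 333/7.
New quantity: Q = 325 − 5(333/7) = 610/7.

Buyers pay 333/7, sellers receive 312/7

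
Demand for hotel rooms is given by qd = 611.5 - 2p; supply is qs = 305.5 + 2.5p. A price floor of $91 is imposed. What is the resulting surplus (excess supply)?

Surplus = 103.5

Equilibrium price would be p* = 68, so the floor at 91 binds.
At p = 91: qd = 429.5, qs = 533.
Surplus = 533 − 429.5 = 103.5.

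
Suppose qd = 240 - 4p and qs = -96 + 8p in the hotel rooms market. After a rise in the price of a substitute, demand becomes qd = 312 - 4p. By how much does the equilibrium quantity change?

Original equilibrium: p* = 28, q* = 128.
New equilibrium: 312 - 4p = -96 + 8p, so 408 = 12p and p' = 34; q' = 312 − 4(34) = 176.
Change in quantity: 176 − 128 = 48.

Δq = 48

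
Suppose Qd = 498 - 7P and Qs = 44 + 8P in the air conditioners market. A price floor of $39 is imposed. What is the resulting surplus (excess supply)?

Surplus = 131

Equilibrium price would be P* = 454/15, so the floor at 39 binds.
At P = 39: Qd = 225, Qs = 356.
Surplus = 356 − 225 = 131.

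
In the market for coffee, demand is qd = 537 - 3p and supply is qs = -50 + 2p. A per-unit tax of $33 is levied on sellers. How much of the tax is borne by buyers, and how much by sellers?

Pre-tax equilibrium: p* = 117.4, q* = 184.8.
Tax on sellers shifts supply to qs = -50 + 2(p − 33) = -116 + 2p.
537 - 3p = -116 + 2p gives buyer price pb = 130.6; sellers receive ps = 130.6 − 33 = 97.6.
New quantity: q = 537 − 3(130.6) = 145.2.
Buyer burden = 130.6 − 117.4 = 13.2; seller burden = 117.4 − 97.6 = 19.8.

Buyers bear $13.2, sellers bear $19.8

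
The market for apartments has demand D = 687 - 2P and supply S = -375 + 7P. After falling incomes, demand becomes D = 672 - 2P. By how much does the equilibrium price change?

ΔP = -5/3

Original equilibrium: P* = 118, Q* = 451.
New equilibrium: 672 - 2P = -375 + 7P, so 1047 = 9P and P' = 349/3; Q' = 672 − 2(349/3) = 1318/3.
Change in price: 349/3 − 118 = -5/3.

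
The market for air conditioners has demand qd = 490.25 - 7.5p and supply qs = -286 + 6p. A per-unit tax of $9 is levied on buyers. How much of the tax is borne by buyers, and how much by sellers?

Buyers bear $4, sellers bear $5

Pre-tax equilibrium: p* = 57.5, q* = 59.
Tax on buyers shifts demand to qd = 490.25 − 7.5(p + 9) = 422.75 - 7.5p.
422.75 - 7.5p = -286 + 6p gives seller price ps = 52.5; buyers pay pb = 52.5 + 9 = 61.5.
New quantity: q = 490.25 − 7.5(61.5) = 29.
Buyer burden = 61.5 − 57.5 = 4; seller burden = 57.5 − 52.5 = 5.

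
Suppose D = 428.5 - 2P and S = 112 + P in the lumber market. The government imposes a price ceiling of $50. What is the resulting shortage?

Shortage = 166.5

Equilibrium price would be P* = 105.5, so the ceiling at 50 binds.
At P = 50: D = 428.5 − 2(50) = 328.5, S = 112 + 1(50) = 162.
Shortage = 328.5 − 162 = 166.5.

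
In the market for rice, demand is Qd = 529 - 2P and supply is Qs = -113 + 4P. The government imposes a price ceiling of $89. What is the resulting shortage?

Shortage = 108

Equilibrium price would be P* = 107, so the ceiling at 89 binds.
At P = 89: Qd = 529 − 2(89) = 351, Qs = -113 + 4(89) = 243.
Shortage = 351 − 243 = 108.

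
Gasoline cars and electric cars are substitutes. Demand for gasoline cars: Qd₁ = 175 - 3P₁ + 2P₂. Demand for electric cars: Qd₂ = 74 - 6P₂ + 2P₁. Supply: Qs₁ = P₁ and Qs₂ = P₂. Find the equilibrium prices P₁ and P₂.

Market 1: 175 - 3P₁ + 2P₂ = P₁ → 4P₁ - 2P₂ = 175.
Market 2: 7P₂ - 2P₁ = 74.
Eliminating P₂: 7×(1) + 2×(2) gives 24P₁ = 1373, so P₁ = 1373/24.
Back-substitute into (2): P₂ = (74 + 2×1373/24) / 7 = 323/12.

P₁ = 1373/24, P₂ = 323/12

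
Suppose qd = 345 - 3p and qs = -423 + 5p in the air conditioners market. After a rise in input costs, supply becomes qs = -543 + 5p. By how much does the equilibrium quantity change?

Original equilibrium: p* = 96, q* = 57.
New equilibrium: 345 - 3p = -543 + 5p, so 888 = 8p and p' = 111; q' = 345 − 3(111) = 12.
Change in quantity: 12 − 57 = -45.

Δq = -45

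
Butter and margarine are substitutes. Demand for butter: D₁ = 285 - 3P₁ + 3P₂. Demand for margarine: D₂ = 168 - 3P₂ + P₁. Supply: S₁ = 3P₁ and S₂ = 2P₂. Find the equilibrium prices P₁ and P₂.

Market 1: 285 - 3P₁ + 3P₂ = 3P₁ → 6P₁ - 3P₂ = 285.
Market 2: 5P₂ - P₁ = 168.
Eliminating P₂: 5×(1) + 3×(2) gives 27P₁ = 1929, so P₁ = 643/9.
Back-substitute into (2): P₂ = (168 + 1×643/9) / 5 = 431/9.

P₁ = 643/9, P₂ = 431/9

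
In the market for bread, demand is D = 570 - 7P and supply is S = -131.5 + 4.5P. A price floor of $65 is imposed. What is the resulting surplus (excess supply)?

Equilibrium price would be P* = 61, so the floor at 65 binds.
At P = 65: D = 115, S = 161.
Surplus = 161 − 115 = 46.

Surplus = 46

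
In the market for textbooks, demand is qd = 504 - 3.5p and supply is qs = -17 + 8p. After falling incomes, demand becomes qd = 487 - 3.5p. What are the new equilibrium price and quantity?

p' = 1008/23, q' = 7673/23

Original equilibrium: p* = 1042/23, q* = 7945/23.
New equilibrium: 487 - 3.5p = -17 + 8p, so 504 = 11.5p and p' = 1008/23; q' = 487 − 3.5(1008/23) = 7673/23.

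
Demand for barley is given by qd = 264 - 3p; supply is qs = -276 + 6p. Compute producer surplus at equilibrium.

Producer surplus = 588

Equilibrium: 264 - 3p = -276 + 6p gives p* = 60, q* = 84.
Supply starts at p = 46 (where qs = 0).
PS = ½(60 − 46)(84) = 588.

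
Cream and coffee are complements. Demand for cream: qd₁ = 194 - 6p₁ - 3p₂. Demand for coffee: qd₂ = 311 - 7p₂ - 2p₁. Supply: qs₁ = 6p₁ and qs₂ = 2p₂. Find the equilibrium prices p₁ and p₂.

p₁ = 271/34, p₂ = 1672/51

Market 1: 194 - 6p₁ - 3p₂ = 6p₁ → 12p₁ + 3p₂ = 194.
Market 2: 9p₂ + 2p₁ = 311.
Eliminating p₂: 9×(1) − 3×(2) gives 102p₁ = 813, so p₁ = 271/34.
Back-substitute into (2): p₂ = (311 − 2×271/34) / 9 = 1672/51.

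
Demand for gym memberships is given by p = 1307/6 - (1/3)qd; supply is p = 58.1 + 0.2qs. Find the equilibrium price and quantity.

Set the two price expressions equal: 1307/6 - (1/3)q = 58.1 + 0.2q.
2396/15 = (8/15)q, so q* = 299.5.
p* = 1307/6 − (1/3)(299.5) = 118.

p* = 118, q* = 299.5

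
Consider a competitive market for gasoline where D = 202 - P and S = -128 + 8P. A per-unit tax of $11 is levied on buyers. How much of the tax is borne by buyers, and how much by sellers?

Pre-tax equilibrium: P* = 110/3, Q* = 496/3.
Tax on buyers shifts demand to D = 202 − 1(P + 11) = 191 - P.
191 - P = -128 + 8P gives seller price Ps = 319/9; buyers pay Pb = 319/9 + 11 = 418/9.
New quantity: Q = 202 − 1(418/9) = 1400/9.
Buyer burden = 418/9 − 110/3 = 88/9; seller burden = 110/3 − 319/9 = 11/9.

Buyers bear 88/9, sellers bear 11/9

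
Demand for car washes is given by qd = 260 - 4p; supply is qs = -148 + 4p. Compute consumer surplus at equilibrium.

Equilibrium: 260 - 4p = -148 + 4p gives p* = 51, q* = 56.
Demand choke price (qd = 0): p = 65.
CS = ½(65 − 51)(56) = 392.

Consumer surplus = 392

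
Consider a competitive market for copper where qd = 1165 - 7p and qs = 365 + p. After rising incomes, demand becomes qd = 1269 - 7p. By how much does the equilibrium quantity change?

Original equilibrium: p* = 100, q* = 465.
New equilibrium: 1269 - 7p = 365 + p, so 904 = 8p and p' = 113; q' = 1269 − 7(113) = 478.
Change in quantity: 478 − 465 = 13.

Δq = 13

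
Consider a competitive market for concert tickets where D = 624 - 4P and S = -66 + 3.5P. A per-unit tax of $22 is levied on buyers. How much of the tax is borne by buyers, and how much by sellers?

Buyers bear 154/15, sellers bear 176/15

Pre-tax equilibrium: P* = 92, Q* = 256.
Tax on buyers shifts demand to D = 624 − 4(P + 22) = 536 - 4P.
536 - 4P = -66 + 3.5P gives seller price Ps = 1204/15; buyers pay Pb = 1204/15 + 22 = 1534/15.
New quantity: Q = 624 − 4(1534/15) = 3224/15.
Buyer burden = 1534/15 − 92 = 154/15; seller burden = 92 − 1204/15 = 176/15.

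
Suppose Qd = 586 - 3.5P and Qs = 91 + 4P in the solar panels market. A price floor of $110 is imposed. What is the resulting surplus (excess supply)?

Equilibrium price would be P* = 66, so the floor at 110 binds.
At P = 110: Qd = 201, Qs = 531.
Surplus = 531 − 201 = 330.

Surplus = 330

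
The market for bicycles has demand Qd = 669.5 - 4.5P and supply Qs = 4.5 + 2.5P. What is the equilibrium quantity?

Set Qd = Qs: 669.5 - 4.5P = 4.5 + 2.5P.
665 = 7P, so P* = 95.
Q* = 669.5 − 4.5(95) = 242.

Q* = 242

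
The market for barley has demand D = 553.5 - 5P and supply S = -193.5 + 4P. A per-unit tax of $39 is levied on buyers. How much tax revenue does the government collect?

Pre-tax equilibrium: P* = 83, Q* = 138.5.
Tax on buyers shifts demand to D = 553.5 − 5(P + 39) = 358.5 - 5P.
358.5 - 5P = -193.5 + 4P gives seller price Ps = 184/3; buyers pay Pb = 184/3 + 39 = 301/3.
New quantity: Q = 553.5 − 5(301/3) = 311/6.
Revenue = 39 × 311/6 = 2021.5.

Tax revenue = 2021.5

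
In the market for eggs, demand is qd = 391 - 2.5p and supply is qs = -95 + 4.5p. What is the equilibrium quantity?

q* = 1522/7

Set qd = qs: 391 - 2.5p = -95 + 4.5p.
486 = 7p, so p* = 486/7.
q* = 391 − 2.5(486/7) = 1522/7.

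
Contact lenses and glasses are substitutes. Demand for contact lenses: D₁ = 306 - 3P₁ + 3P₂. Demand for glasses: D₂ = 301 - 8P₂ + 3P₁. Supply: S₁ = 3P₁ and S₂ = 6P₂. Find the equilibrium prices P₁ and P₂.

Market 1: 306 - 3P₁ + 3P₂ = 3P₁ → 6P₁ - 3P₂ = 306.
Market 2: 14P₂ - 3P₁ = 301.
Eliminating P₂: 14×(1) + 3×(2) gives 75P₁ = 5187, so P₁ = 69.16.
Back-substitute into (2): P₂ = (301 + 3×69.16) / 14 = 36.32.

P₁ = 69.16, P₂ = 36.32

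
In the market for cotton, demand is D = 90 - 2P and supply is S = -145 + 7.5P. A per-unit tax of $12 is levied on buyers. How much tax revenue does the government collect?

Tax revenue = 4920/19

Pre-tax equilibrium: P* = 470/19, Q* = 770/19.
Tax on buyers shifts demand to D = 90 − 2(P + 12) = 66 - 2P.
66 - 2P = -145 + 7.5P gives seller price Ps = 422/19; buyers pay Pb = 422/19 + 12 = 650/19.
New quantity: Q = 90 − 2(650/19) = 410/19.
Revenue = 12 × 410/19 = 4920/19.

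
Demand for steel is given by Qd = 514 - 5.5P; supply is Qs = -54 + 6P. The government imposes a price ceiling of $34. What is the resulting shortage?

Equilibrium price would be P* = 1136/23, so the ceiling at 34 binds.
At P = 34: Qd = 514 − 5.5(34) = 327, Qs = -54 + 6(34) = 150.
Shortage = 327 − 150 = 177.

Shortage = 177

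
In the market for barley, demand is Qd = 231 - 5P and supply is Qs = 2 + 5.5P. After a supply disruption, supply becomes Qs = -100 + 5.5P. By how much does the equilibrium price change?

Original equilibrium: P* = 458/21, Q* = 2561/21.
New equilibrium: 231 - 5P = -100 + 5.5P, so 331 = 10.5P and P' = 662/21; Q' = 231 − 5(662/21) = 1541/21.
Change in price: 662/21 − 458/21 = 68/7.

ΔP = 68/7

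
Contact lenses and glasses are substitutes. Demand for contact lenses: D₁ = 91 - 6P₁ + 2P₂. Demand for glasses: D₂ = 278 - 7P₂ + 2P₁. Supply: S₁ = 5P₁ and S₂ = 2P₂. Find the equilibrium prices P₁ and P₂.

Market 1: 91 - 6P₁ + 2P₂ = 5P₁ → 11P₁ - 2P₂ = 91.
Market 2: 9P₂ - 2P₁ = 278.
Eliminating P₂: 9×(1) + 2×(2) gives 95P₁ = 1375, so P₁ = 275/19.
Back-substitute into (2): P₂ = (278 + 2×275/19) / 9 = 648/19.

P₁ = 275/19, P₂ = 648/19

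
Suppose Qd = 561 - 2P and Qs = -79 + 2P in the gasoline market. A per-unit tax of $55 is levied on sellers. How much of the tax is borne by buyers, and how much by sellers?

Pre-tax equilibrium: P* = 160, Q* = 241.
Tax on sellers shifts supply to Qs = -79 + 2(P − 55) = -189 + 2P.
561 - 2P = -189 + 2P gives buyer price Pb = 187.5; sellers receive Ps = 187.5 − 55 = 132.5.
New quantity: Q = 561 − 2(187.5) = 186.
Buyer burden = 187.5 − 160 = 27.5; seller burden = 160 − 132.5 = 27.5.

Buyers bear $27.5, sellers bear $27.5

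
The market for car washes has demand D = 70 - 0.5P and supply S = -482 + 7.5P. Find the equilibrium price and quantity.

P* = 69, Q* = 35.5

Set D = S: 70 - 0.5P = -482 + 7.5P.
552 = 8P, so P* = 69.
Q* = 70 − 0.5(69) = 35.5.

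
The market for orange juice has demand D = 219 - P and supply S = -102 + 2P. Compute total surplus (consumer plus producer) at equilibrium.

Total surplus = 9408

Equilibrium: 219 - P = -102 + 2P gives P* = 107, Q* = 112.
Demand choke price: P = 219; supply starts at P = 51.
CS = ½(219 − 107)(112) = 6272; PS = ½(107 − 51)(112) = 3136.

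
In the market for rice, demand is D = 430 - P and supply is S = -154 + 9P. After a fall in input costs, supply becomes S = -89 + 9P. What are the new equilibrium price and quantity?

P' = 51.9, Q' = 378.1

Original equilibrium: P* = 58.4, Q* = 371.6.
New equilibrium: 430 - P = -89 + 9P, so 519 = 10P and P' = 51.9; Q' = 430 − 1(51.9) = 378.1.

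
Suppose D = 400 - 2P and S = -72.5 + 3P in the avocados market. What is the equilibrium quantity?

Q* = 211

Set D = S: 400 - 2P = -72.5 + 3P.
472.5 = 5P, so P* = 94.5.
Q* = 400 − 2(94.5) = 211.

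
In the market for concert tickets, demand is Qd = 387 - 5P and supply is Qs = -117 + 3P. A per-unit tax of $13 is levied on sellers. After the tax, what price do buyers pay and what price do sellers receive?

Pre-tax equilibrium: P* = 63, Q* = 72.
Tax on sellers shifts supply to Qs = -117 + 3(P − 13) = -156 + 3P.
387 - 5P = -156 + 3P gives buyer price Pb = 67.875; sellers receive Ps = 67.875 − 13 = 54.875.
New quantity: Q = 387 − 5(67.875) = 47.625.

Buyers pay $67.875, sellers receive $54.875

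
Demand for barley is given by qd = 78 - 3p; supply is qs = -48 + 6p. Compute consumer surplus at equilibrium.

Equilibrium: 78 - 3p = -48 + 6p gives p* = 14, q* = 36.
Demand choke price (qd = 0): p = 26.
CS = ½(26 − 14)(36) = 216.

Consumer surplus = 216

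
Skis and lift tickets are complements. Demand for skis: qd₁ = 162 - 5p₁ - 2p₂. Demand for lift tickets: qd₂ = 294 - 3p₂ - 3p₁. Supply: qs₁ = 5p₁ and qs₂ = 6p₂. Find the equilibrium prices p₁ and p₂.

Market 1: 162 - 5p₁ - 2p₂ = 5p₁ → 10p₁ + 2p₂ = 162.
Market 2: 9p₂ + 3p₁ = 294.
Eliminating p₂: 9×(1) − 2×(2) gives 84p₁ = 870, so p₁ = 145/14.
Back-substitute into (2): p₂ = (294 − 3×145/14) / 9 = 409/14.

p₁ = 145/14, p₂ = 409/14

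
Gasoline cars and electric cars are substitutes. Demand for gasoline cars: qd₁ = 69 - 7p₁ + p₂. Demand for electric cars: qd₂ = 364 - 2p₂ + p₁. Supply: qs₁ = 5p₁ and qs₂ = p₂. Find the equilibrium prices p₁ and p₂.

p₁ = 571/35, p₂ = 4437/35

Market 1: 69 - 7p₁ + p₂ = 5p₁ → 12p₁ - p₂ = 69.
Market 2: 3p₂ - p₁ = 364.
Eliminating p₂: 3×(1) + 1×(2) gives 35p₁ = 571, so p₁ = 571/35.
Back-substitute into (2): p₂ = (364 + 1×571/35) / 3 = 4437/35.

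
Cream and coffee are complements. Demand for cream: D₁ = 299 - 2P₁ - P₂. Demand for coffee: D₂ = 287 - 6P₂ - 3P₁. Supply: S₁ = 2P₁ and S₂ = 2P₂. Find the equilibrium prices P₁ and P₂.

Market 1: 299 - 2P₁ - P₂ = 2P₁ → 4P₁ + P₂ = 299.
Market 2: 8P₂ + 3P₁ = 287.
Eliminating P₂: 8×(1) − 1×(2) gives 29P₁ = 2105, so P₁ = 2105/29.
Back-substitute into (2): P₂ = (287 − 3×2105/29) / 8 = 251/29.

P₁ = 2105/29, P₂ = 251/29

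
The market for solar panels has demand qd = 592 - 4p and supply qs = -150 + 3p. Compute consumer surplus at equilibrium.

Consumer surplus = 3528

Equilibrium: 592 - 4p = -150 + 3p gives p* = 106, q* = 168.
Demand choke price (qd = 0): p = 148.
CS = ½(148 − 106)(168) = 3528.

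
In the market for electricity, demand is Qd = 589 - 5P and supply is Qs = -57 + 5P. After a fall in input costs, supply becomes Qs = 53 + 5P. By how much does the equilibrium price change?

ΔP = -11

Original equilibrium: P* = 64.6, Q* = 266.
New equilibrium: 589 - 5P = 53 + 5P, so 536 = 10P and P' = 53.6; Q' = 589 − 5(53.6) = 321.
Change in price: 53.6 − 64.6 = -11.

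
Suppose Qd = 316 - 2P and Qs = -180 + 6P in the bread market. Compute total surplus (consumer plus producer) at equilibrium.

Total surplus = 12288

Equilibrium: 316 - 2P = -180 + 6P gives P* = 62, Q* = 192.
Demand choke price: P = 158; supply starts at P = 30.
CS = ½(158 − 62)(192) = 9216; PS = ½(62 − 30)(192) = 3072.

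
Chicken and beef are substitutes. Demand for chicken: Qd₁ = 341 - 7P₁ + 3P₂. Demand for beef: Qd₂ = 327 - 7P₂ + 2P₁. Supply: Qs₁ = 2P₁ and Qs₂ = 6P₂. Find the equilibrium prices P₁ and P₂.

P₁ = 5414/111, P₂ = 3625/111

Market 1: 341 - 7P₁ + 3P₂ = 2P₁ → 9P₁ - 3P₂ = 341.
Market 2: 13P₂ - 2P₁ = 327.
Eliminating P₂: 13×(1) + 3×(2) gives 111P₁ = 5414, so P₁ = 5414/111.
Back-substitute into (2): P₂ = (327 + 2×5414/111) / 13 = 3625/111.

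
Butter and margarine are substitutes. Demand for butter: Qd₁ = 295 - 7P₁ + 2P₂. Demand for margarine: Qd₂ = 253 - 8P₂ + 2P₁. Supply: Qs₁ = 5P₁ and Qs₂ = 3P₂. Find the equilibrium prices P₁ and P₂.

P₁ = 29.3046875, P₂ = 28.328125

Market 1: 295 - 7P₁ + 2P₂ = 5P₁ → 12P₁ - 2P₂ = 295.
Market 2: 11P₂ - 2P₁ = 253.
Eliminating P₂: 11×(1) + 2×(2) gives 128P₁ = 3751, so P₁ = 29.3046875.
Back-substitute into (2): P₂ = (253 + 2×29.3046875) / 11 = 28.328125.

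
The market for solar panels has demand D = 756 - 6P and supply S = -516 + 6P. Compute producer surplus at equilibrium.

Producer surplus = 1200

Equilibrium: 756 - 6P = -516 + 6P gives P* = 106, Q* = 120.
Supply starts at P = 86 (where S = 0).
PS = ½(106 − 86)(120) = 1200.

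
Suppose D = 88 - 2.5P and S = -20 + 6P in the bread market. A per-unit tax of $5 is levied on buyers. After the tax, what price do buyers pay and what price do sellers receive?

Buyers pay 276/17, sellers receive 191/17

Pre-tax equilibrium: P* = 216/17, Q* = 956/17.
Tax on buyers shifts demand to D = 88 − 2.5(P + 5) = 75.5 - 2.5P.
75.5 - 2.5P = -20 + 6P gives seller price Ps = 191/17; buyers pay Pb = 191/17 + 5 = 276/17.
New quantity: Q = 88 − 2.5(276/17) = 806/17.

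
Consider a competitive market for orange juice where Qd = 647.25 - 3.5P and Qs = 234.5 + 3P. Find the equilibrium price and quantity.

P* = 63.5, Q* = 425

Set Qd = Qs: 647.25 - 3.5P = 234.5 + 3P.
412.75 = 6.5P, so P* = 63.5.
Q* = 647.25 − 3.5(63.5) = 425.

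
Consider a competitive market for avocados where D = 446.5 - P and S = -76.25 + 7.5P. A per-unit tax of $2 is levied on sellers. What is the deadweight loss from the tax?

Deadweight loss = 30/17

Pre-tax equilibrium: P* = 61.5, Q* = 385.
Tax on sellers shifts supply to S = -76.25 + 7.5(P − 2) = -91.25 + 7.5P.
446.5 - P = -91.25 + 7.5P gives buyer price Pb = 2151/34; sellers receive Ps = 2151/34 − 2 = 2083/34.
New quantity: Q = 446.5 − 1(2151/34) = 6515/17.
DWL = ½ × 2 × (385 − 6515/17) = 30/17.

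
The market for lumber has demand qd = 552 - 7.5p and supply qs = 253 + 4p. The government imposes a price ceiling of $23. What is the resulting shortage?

Equilibrium price would be p* = 26, so the ceiling at 23 binds.
At p = 23: qd = 552 − 7.5(23) = 379.5, qs = 253 + 4(23) = 345.
Shortage = 379.5 − 345 = 34.5.

Shortage = 34.5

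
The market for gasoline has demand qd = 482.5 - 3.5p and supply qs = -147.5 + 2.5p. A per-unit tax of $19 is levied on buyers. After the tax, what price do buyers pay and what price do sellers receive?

Pre-tax equilibrium: p* = 105, q* = 115.
Tax on buyers shifts demand to qd = 482.5 − 3.5(p + 19) = 416 - 3.5p.
416 - 3.5p = -147.5 + 2.5p gives seller price ps = 1127/12; buyers pay pb = 1127/12 + 19 = 1355/12.
New quantity: q = 482.5 − 3.5(1355/12) = 2095/24.

Buyers pay 1355/12, sellers receive 1127/12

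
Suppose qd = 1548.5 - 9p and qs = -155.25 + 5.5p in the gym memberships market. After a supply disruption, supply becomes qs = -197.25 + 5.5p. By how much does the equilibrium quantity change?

Δq = -756/29

Original equilibrium: p* = 117.5, q* = 491.
New equilibrium: 1548.5 - 9p = -197.25 + 5.5p, so 1745.75 = 14.5p and p' = 6983/58; q' = 1548.5 − 9(6983/58) = 13483/29.
Change in quantity: 13483/29 − 491 = -756/29.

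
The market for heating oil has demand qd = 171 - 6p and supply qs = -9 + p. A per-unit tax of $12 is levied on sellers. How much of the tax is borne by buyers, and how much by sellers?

Pre-tax equilibrium: p* = 180/7, q* = 117/7.
Tax on sellers shifts supply to qs = -9 + 1(p − 12) = -21 + p.
171 - 6p = -21 + p gives buyer price pb = 192/7; sellers receive ps = 192/7 − 12 = 108/7.
New quantity: q = 171 − 6(192/7) = 45/7.
Buyer burden = 192/7 − 180/7 = 12/7; seller burden = 180/7 − 108/7 = 72/7.

Buyers bear 12/7, sellers bear 72/7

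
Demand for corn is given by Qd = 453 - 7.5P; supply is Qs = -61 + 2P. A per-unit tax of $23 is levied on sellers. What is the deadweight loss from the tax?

Pre-tax equilibrium: P* = 1028/19, Q* = 897/19.
Tax on sellers shifts supply to Qs = -61 + 2(P − 23) = -107 + 2P.
453 - 7.5P = -107 + 2P gives buyer price Pb = 1120/19; sellers receive Ps = 1120/19 − 23 = 683/19.
New quantity: Q = 453 − 7.5(1120/19) = 207/19.
DWL = ½ × 23 × (897/19 − 207/19) = 7935/19.

Deadweight loss = 7935/19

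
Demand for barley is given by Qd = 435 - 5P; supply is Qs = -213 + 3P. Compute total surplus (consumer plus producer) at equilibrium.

Equilibrium: 435 - 5P = -213 + 3P gives P* = 81, Q* = 30.
Demand choke price: P = 87; supply starts at P = 71.
CS = ½(87 − 81)(30) = 90; PS = ½(81 − 71)(30) = 150.

Total surplus = 240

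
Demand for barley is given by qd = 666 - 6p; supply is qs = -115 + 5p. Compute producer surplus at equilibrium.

Equilibrium: 666 - 6p = -115 + 5p gives p* = 71, q* = 240.
Supply starts at p = 23 (where qs = 0).
PS = ½(71 − 23)(240) = 5760.

Producer surplus = 5760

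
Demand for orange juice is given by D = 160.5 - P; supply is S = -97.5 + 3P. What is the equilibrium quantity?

Set D = S: 160.5 - P = -97.5 + 3P.
258 = 4P, so P* = 64.5.
Q* = 160.5 − 1(64.5) = 96.

Q* = 96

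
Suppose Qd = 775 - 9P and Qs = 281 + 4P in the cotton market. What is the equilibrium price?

Set Qd = Qs: 775 - 9P = 281 + 4P.
494 = 13P, so P* = 38.
Q* = 775 − 9(38) = 433.

P* = 38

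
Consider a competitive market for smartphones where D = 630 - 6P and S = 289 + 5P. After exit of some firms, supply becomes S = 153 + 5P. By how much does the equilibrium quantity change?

Original equilibrium: P* = 31, Q* = 444.
New equilibrium: 630 - 6P = 153 + 5P, so 477 = 11P and P' = 477/11; Q' = 630 − 6(477/11) = 4068/11.
Change in quantity: 4068/11 − 444 = -816/11.

ΔQ = -816/11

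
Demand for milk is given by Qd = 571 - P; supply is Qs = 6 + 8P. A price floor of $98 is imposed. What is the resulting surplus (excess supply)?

Surplus = 317

Equilibrium price would be P* = 565/9, so the floor at 98 binds.
At P = 98: Qd = 473, Qs = 790.
Surplus = 790 − 473 = 317.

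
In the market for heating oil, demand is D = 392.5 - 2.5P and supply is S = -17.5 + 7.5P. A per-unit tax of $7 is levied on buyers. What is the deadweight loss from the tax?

Deadweight loss = 45.9375

Pre-tax equilibrium: P* = 41, Q* = 290.
Tax on buyers shifts demand to D = 392.5 − 2.5(P + 7) = 375 - 2.5P.
375 - 2.5P = -17.5 + 7.5P gives seller price Ps = 39.25; buyers pay Pb = 39.25 + 7 = 46.25.
New quantity: Q = 392.5 − 2.5(46.25) = 276.875.
DWL = ½ × 7 × (290 − 276.875) = 45.9375.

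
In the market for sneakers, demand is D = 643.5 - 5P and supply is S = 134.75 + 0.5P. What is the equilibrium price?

P* = 92.5

Set D = S: 643.5 - 5P = 134.75 + 0.5P.
508.75 = 5.5P, so P* = 92.5.
Q* = 643.5 − 5(92.5) = 181.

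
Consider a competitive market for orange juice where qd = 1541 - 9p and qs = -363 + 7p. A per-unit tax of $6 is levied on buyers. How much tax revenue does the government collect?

Tax revenue = 2678.25

Pre-tax equilibrium: p* = 119, q* = 470.
Tax on buyers shifts demand to qd = 1541 − 9(p + 6) = 1487 - 9p.
1487 - 9p = -363 + 7p gives seller price ps = 115.625; buyers pay pb = 115.625 + 6 = 121.625.
New quantity: q = 1541 − 9(121.625) = 446.375.
Revenue = 6 × 446.375 = 2678.25.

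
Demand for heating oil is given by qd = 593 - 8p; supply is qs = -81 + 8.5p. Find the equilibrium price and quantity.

p* = 1348/33, q* = 8785/33

Set qd = qs: 593 - 8p = -81 + 8.5p.
674 = 16.5p, so p* = 1348/33.
q* = 593 − 8(1348/33) = 8785/33.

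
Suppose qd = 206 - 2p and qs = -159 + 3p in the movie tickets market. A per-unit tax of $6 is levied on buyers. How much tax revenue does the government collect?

Pre-tax equilibrium: p* = 73, q* = 60.
Tax on buyers shifts demand to qd = 206 − 2(p + 6) = 194 - 2p.
194 - 2p = -159 + 3p gives seller price ps = 70.6; buyers pay pb = 70.6 + 6 = 76.6.
New quantity: q = 206 − 2(76.6) = 52.8.
Revenue = 6 × 52.8 = 316.8.

Tax revenue = 316.8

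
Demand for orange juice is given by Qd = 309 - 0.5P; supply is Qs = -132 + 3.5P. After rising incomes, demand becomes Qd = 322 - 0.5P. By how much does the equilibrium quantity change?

ΔQ = 11.375

Original equilibrium: P* = 110.25, Q* = 253.875.
New equilibrium: 322 - 0.5P = -132 + 3.5P, so 454 = 4P and P' = 113.5; Q' = 322 − 0.5(113.5) = 265.25.
Change in quantity: 265.25 − 253.875 = 11.375.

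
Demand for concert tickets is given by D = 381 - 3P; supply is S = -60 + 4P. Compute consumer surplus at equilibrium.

Equilibrium: 381 - 3P = -60 + 4P gives P* = 63, Q* = 192.
Demand choke price (D = 0): P = 127.
CS = ½(127 − 63)(192) = 6144.

Consumer surplus = 6144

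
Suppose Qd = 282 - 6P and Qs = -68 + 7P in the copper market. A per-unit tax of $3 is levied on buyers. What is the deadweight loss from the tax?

Deadweight loss = 189/13

Pre-tax equilibrium: P* = 350/13, Q* = 1566/13.
Tax on buyers shifts demand to Qd = 282 − 6(P + 3) = 264 - 6P.
264 - 6P = -68 + 7P gives seller price Ps = 332/13; buyers pay Pb = 332/13 + 3 = 371/13.
New quantity: Q = 282 − 6(371/13) = 1440/13.
DWL = ½ × 3 × (1566/13 − 1440/13) = 189/13.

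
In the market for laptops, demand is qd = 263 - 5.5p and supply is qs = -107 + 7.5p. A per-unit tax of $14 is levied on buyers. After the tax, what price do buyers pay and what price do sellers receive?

Buyers pay 475/13, sellers receive 293/13

Pre-tax equilibrium: p* = 370/13, q* = 1384/13.
Tax on buyers shifts demand to qd = 263 − 5.5(p + 14) = 186 - 5.5p.
186 - 5.5p = -107 + 7.5p gives seller price ps = 293/13; buyers pay pb = 293/13 + 14 = 475/13.
New quantity: q = 263 − 5.5(475/13) = 1613/26.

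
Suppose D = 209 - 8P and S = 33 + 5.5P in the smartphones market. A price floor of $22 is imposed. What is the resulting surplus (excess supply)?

Surplus = 121

Equilibrium price would be P* = 352/27, so the floor at 22 binds.
At P = 22: D = 33, S = 154.
Surplus = 154 − 33 = 121.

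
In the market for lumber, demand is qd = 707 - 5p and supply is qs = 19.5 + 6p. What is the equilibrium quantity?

q* = 394.5

Set qd = qs: 707 - 5p = 19.5 + 6p.
687.5 = 11p, so p* = 62.5.
q* = 707 − 5(62.5) = 394.5.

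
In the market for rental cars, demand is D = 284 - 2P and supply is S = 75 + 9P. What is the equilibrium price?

P* = 19

Set D = S: 284 - 2P = 75 + 9P.
209 = 11P, so P* = 19.
Q* = 284 − 2(19) = 246.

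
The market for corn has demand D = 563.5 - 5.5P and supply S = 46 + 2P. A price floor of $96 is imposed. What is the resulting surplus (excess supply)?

Surplus = 202.5

Equilibrium price would be P* = 69, so the floor at 96 binds.
At P = 96: D = 35.5, S = 238.
Surplus = 238 − 35.5 = 202.5.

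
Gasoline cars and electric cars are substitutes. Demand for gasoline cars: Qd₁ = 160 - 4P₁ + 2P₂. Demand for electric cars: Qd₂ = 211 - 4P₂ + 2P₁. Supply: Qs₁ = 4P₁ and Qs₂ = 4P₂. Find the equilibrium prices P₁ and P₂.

Market 1: 160 - 4P₁ + 2P₂ = 4P₁ → 8P₁ - 2P₂ = 160.
Market 2: 8P₂ - 2P₁ = 211.
Eliminating P₂: 8×(1) + 2×(2) gives 60P₁ = 1702, so P₁ = 851/30.
Back-substitute into (2): P₂ = (211 + 2×851/30) / 8 = 502/15.

P₁ = 851/30, P₂ = 502/15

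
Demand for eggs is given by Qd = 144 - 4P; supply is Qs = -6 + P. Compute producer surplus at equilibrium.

Equilibrium: 144 - 4P = -6 + P gives P* = 30, Q* = 24.
Supply starts at P = 6 (where Qs = 0).
PS = ½(30 − 6)(24) = 288.

Producer surplus = 288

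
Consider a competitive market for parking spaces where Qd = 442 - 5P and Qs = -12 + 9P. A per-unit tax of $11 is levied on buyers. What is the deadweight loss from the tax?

Deadweight loss = 5445/28

Pre-tax equilibrium: P* = 227/7, Q* = 1959/7.
Tax on buyers shifts demand to Qd = 442 − 5(P + 11) = 387 - 5P.
387 - 5P = -12 + 9P gives seller price Ps = 28.5; buyers pay Pb = 28.5 + 11 = 39.5.
New quantity: Q = 442 − 5(39.5) = 244.5.
DWL = ½ × 11 × (1959/7 − 244.5) = 5445/28.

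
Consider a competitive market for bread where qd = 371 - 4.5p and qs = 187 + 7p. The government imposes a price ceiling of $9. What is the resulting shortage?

Shortage = 80.5

Equilibrium price would be p* = 16, so the ceiling at 9 binds.
At p = 9: qd = 371 − 4.5(9) = 330.5, qs = 187 + 7(9) = 250.
Shortage = 330.5 − 250 = 80.5.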